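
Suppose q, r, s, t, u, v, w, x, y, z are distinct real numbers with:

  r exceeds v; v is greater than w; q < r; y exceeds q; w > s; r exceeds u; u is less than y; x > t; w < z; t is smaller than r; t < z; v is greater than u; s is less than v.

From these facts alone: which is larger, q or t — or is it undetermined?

undetermined

Following every chain through q: above q we get y, r.
t is not reached, and no chain runs the other way from t to q.
So the given relations leave the order of q and t undetermined.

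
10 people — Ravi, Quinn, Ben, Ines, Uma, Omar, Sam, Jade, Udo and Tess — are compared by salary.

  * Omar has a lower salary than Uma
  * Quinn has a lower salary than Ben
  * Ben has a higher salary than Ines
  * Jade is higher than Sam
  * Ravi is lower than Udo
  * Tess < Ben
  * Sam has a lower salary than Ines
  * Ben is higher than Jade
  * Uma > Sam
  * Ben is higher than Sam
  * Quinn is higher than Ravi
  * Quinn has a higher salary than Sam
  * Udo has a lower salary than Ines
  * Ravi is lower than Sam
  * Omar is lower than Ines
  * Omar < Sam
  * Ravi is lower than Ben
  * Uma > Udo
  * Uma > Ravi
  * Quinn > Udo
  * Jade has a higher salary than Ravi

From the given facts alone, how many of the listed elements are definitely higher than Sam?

5

The elements the relations force above Sam are Quinn, Ines, Uma, Jade, Ben — no chain reaches any other.
That is 5.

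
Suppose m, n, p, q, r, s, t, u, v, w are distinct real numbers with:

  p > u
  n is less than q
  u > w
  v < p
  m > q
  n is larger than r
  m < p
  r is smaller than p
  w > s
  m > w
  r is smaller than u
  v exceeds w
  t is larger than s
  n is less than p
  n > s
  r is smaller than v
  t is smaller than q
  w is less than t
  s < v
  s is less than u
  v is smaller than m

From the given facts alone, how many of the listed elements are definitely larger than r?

6

From r the given relations immediately reach v, n, u, p.
From those, q, m — 6 in total.
Nothing else is reachable above r; 6 in all.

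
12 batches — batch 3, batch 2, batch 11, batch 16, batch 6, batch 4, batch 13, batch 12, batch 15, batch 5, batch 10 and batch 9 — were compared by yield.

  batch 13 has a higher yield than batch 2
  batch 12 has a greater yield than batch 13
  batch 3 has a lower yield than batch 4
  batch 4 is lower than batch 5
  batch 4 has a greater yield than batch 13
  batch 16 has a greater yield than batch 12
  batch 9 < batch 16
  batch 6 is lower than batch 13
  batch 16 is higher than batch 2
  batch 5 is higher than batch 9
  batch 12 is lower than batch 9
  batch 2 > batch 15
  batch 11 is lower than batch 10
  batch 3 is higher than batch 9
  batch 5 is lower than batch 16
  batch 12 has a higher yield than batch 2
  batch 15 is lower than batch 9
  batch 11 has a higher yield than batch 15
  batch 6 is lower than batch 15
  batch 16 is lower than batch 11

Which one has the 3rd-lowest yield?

Chaining the given pairs: batch 6 < batch 15 < batch 2 < batch 13 < batch 12 < batch 9 < batch 3 < batch 4 < batch 5 < batch 16 < batch 11 < batch 10.
The 3rd smallest is batch 2.

batch 2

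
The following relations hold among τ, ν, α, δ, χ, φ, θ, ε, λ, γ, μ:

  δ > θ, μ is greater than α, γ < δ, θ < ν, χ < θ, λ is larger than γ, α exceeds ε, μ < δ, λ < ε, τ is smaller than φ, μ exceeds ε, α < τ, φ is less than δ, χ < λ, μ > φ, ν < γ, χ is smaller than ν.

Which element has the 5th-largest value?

α

Piecing the relations together gives one ordering: χ < θ < ν < γ < λ < ε < α < τ < φ < μ < δ.
The 5th largest is α.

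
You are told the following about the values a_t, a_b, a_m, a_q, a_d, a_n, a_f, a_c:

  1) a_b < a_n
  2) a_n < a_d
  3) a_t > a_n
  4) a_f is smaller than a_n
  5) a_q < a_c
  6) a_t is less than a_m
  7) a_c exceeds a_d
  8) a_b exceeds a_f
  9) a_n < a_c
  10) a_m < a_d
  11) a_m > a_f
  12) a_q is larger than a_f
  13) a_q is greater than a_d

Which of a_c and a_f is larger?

Link the given pairs in sequence: a_f < a_b; a_b < a_n; a_n < a_t; a_t < a_m; a_m < a_d; a_d < a_q; a_q < a_c.
Together: a_f < a_b < a_n < a_t < a_m < a_d < a_q < a_c.
So a_f < a_c; a_c is the larger of the two.

a_c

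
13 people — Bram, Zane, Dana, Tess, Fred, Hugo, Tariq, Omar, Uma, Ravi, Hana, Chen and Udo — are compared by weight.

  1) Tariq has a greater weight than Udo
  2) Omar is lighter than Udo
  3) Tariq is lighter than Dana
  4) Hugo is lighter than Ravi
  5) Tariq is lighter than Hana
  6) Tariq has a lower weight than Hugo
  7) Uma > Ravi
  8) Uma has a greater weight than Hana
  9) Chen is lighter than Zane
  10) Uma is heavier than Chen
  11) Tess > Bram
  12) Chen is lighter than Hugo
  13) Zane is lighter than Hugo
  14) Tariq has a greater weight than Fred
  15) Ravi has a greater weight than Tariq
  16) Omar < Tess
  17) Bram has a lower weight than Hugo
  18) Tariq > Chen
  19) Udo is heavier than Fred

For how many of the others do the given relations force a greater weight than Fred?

7

The elements the relations force above Fred are Udo, Tariq, Dana, Hugo, Hana, Ravi, Uma — no chain reaches any other.
That is 7.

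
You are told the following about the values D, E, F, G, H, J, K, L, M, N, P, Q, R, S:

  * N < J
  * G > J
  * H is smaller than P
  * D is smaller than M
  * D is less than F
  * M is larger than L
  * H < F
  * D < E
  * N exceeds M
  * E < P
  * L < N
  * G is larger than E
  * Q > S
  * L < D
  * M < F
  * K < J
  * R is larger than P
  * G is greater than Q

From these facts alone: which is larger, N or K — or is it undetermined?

undetermined

Following every chain through K: above K we get J, G.
N is not reached, and no chain runs the other way from N to K.
So the given relations leave the order of K and N undetermined.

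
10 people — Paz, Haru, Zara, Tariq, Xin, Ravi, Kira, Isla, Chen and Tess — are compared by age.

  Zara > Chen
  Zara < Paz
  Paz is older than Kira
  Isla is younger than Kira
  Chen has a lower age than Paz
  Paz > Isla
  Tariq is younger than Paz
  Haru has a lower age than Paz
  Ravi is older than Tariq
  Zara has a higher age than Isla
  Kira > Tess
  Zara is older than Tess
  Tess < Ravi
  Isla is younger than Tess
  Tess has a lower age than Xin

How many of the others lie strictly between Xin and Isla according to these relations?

1

The relations place Isla below Xin. An element lies strictly between them when it is forced above Isla and also forced below Xin.
Above Isla: {Tess, Kira, Zara, Paz, Ravi}. Below Xin: {Tess}.
Intersection: {Tess} — 1.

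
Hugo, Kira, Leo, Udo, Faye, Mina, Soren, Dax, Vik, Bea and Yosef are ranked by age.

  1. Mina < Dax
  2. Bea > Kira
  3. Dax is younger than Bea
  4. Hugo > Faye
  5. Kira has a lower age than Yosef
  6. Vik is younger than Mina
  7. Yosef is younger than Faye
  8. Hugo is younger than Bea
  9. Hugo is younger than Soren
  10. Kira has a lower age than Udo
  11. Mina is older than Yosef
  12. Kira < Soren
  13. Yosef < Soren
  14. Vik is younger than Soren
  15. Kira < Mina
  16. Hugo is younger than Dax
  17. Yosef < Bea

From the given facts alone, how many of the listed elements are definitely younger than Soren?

Directly below Soren: Kira, Yosef, Vik, Hugo.
One step further: Faye (5 so far).
Nothing else is reachable below Soren; 5 in all.

5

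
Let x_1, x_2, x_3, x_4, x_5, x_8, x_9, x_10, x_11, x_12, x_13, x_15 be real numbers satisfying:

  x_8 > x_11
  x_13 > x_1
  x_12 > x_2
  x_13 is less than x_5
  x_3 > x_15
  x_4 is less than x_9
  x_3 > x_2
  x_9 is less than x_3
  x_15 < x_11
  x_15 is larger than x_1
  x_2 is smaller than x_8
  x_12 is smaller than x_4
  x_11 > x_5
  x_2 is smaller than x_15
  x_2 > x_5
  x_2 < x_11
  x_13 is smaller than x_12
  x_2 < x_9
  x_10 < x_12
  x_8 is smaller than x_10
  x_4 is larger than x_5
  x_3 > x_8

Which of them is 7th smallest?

x_8

The consecutive relations fix a unique order: x_1 < x_13 < x_5 < x_2 < x_15 < x_11 < x_8 < x_10 < x_12 < x_4 < x_9 < x_3.
The 7th smallest is x_8.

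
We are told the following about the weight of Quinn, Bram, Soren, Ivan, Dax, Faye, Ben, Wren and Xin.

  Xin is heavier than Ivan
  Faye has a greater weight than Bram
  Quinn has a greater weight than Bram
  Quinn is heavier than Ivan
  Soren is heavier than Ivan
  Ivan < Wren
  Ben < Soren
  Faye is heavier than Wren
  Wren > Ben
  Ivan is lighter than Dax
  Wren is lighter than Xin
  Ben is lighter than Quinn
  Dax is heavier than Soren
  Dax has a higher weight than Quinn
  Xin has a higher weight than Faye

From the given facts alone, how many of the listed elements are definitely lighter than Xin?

5

Directly below Xin: Ivan, Wren, Faye.
One step further: Ben, Bram (5 so far).
No other element is forced below Xin by the given relations, so the count is 5.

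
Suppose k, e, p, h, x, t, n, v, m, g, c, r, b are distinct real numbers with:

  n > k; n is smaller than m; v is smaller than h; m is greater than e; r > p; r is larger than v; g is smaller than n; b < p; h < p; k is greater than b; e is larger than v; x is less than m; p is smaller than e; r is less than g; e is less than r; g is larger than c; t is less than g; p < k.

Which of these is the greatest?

m

Chaining downward from m: directly below it, e, x, n; then v, p, k, g; then t, b, h, c, r.
That covers every other element, and nothing is given above m, so m is the greatest.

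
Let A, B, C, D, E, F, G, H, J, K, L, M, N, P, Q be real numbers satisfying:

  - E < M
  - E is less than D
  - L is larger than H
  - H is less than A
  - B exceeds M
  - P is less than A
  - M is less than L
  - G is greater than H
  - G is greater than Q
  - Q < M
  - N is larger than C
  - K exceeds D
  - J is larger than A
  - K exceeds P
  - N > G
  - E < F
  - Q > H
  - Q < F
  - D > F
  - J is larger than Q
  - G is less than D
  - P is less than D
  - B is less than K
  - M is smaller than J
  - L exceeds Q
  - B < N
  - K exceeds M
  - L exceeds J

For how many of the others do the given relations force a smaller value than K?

From K the given relations immediately reach P, M, B, D.
From those, Q, E, G, F — 8 in total.
From those, H — 9 in total.
Nothing else is reachable below K; 9 in all.

9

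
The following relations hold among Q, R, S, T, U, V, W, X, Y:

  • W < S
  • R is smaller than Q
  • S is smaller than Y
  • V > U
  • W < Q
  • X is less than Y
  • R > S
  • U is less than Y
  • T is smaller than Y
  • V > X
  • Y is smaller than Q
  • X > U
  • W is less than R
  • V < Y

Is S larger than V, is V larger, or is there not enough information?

undetermined

Following every chain through S: above S we get R, Y, Q; below S we get W.
V is not reached, and no chain runs the other way from V to S.
So the given relations leave the order of S and V undetermined.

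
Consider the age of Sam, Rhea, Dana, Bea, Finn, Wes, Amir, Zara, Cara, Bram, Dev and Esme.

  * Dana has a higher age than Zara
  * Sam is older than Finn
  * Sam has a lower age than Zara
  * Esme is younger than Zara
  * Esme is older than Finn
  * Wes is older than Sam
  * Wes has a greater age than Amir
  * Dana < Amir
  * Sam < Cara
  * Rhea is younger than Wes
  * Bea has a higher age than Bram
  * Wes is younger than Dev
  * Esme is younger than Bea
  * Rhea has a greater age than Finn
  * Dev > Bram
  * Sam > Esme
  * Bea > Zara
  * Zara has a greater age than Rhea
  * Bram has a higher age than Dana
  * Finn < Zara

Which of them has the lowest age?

Chaining upward from Finn: directly above it, Esme, Sam, Rhea, Zara; then Dana, Bea, Cara, Wes; then Bram, Amir, Dev.
That covers every other element, and nothing is given below Finn, so Finn is the lowest age.

Finn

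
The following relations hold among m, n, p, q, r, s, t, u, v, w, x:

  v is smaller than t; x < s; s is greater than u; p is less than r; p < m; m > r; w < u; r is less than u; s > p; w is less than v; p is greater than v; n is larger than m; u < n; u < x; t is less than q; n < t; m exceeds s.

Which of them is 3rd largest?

Piecing the relations together gives one ordering: w < v < p < r < u < x < s < m < n < t < q.
Counting 3 from the largest end gives n.

n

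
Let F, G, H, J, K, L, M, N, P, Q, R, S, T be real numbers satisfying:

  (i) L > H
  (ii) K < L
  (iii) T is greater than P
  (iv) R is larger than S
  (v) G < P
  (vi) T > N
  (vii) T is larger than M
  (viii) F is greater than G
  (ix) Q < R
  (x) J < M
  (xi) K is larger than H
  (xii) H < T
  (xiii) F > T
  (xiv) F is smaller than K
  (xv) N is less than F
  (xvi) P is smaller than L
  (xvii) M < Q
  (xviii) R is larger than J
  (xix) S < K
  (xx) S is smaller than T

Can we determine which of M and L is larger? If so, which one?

M < T and T < F give M < F.
Then F < K extends the chain to K.
With K < L: M < T < F < K < L.
So L is larger.

L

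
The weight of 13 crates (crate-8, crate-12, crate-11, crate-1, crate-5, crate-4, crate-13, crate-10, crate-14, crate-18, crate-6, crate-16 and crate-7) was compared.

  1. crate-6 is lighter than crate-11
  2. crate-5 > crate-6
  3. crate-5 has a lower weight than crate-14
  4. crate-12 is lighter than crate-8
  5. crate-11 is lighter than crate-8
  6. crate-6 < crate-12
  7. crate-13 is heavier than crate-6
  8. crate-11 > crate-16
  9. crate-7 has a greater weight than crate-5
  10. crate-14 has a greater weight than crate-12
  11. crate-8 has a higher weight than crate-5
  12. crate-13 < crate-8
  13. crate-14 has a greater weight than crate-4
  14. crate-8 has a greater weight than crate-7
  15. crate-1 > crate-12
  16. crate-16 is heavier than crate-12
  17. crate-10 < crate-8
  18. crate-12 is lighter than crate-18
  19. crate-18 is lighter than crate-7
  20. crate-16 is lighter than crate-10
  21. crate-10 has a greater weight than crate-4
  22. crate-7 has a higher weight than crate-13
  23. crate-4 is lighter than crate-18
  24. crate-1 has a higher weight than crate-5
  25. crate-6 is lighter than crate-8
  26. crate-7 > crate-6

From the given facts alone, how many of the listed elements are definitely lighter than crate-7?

The elements the relations force below crate-7 are crate-6, crate-5, crate-12, crate-4, crate-18, crate-13 — no chain reaches any other.
That is 6.

6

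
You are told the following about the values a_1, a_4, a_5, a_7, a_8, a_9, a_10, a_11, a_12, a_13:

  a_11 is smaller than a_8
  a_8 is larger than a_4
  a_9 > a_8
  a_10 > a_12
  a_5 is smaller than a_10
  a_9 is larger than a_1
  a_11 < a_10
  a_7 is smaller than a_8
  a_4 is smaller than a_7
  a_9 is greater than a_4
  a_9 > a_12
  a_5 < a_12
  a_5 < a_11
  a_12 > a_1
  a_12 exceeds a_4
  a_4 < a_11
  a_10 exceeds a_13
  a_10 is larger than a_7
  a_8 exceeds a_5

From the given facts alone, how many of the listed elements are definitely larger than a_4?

6

From a_4 the given relations immediately reach a_12, a_11, a_7, a_8, a_9.
From those, a_10 — 6 in total.
No other element is forced above a_4 by the given relations, so the count is 6.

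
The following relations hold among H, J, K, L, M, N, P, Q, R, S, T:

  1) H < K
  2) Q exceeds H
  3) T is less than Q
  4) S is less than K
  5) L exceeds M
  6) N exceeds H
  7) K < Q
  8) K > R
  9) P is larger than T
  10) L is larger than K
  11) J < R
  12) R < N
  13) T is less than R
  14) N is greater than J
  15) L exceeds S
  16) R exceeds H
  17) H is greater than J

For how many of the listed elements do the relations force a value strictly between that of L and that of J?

3

The relations place J below L. An element lies strictly between them when it is forced above J and also forced below L.
Above J: {H, R, K, N, Q}. Below L: {H, T, S, R, M, K}.
Intersection: {H, R, K} — 3.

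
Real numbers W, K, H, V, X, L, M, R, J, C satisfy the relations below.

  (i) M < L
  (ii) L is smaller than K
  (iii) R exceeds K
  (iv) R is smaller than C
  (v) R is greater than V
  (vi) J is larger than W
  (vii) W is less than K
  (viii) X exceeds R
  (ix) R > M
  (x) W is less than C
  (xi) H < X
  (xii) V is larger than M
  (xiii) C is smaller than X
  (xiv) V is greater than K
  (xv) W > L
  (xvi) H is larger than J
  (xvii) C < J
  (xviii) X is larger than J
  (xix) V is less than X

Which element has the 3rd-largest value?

The consecutive relations fix a unique order: M < L < W < K < V < R < C < J < H < X.
Counting 3 from the largest end gives J.

J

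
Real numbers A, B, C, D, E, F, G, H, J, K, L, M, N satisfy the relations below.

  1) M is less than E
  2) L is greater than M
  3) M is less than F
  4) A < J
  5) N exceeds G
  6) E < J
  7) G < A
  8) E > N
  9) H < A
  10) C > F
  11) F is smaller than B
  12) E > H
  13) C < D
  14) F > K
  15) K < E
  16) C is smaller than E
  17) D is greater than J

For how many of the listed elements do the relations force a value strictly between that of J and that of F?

2

The relations place F below J. An element lies strictly between them when it is forced above F and also forced below J.
Above F: {C, E, D, B}. Below J: {H, G, N, K, M, A, C, E}.
Intersection: {C, E} — 2.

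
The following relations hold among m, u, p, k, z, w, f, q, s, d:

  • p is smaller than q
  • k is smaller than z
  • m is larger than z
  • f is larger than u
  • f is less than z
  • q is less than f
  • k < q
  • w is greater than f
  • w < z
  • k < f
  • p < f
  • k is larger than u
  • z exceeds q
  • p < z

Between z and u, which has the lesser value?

The relevant relations are u < k; k < q; q < f; f < w; w < z.
Together: u < k < q < f < w < z.
So u < z; u is the smaller of the two.

u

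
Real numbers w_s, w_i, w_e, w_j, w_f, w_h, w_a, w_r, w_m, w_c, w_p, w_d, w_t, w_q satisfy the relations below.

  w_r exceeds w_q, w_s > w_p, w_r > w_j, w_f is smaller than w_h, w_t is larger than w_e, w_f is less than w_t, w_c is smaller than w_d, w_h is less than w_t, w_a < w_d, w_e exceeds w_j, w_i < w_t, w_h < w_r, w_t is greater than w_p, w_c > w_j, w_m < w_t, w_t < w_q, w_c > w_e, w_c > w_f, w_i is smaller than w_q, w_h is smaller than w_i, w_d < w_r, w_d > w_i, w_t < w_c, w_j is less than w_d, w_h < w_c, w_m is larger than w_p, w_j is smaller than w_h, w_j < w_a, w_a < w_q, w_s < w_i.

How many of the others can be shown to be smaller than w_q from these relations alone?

10

Directly below w_q: w_a, w_i, w_t.
One step further: w_p, w_j, w_f, w_m, w_e, w_s, w_h (10 so far).
No other element is forced below w_q by the given relations, so the count is 10.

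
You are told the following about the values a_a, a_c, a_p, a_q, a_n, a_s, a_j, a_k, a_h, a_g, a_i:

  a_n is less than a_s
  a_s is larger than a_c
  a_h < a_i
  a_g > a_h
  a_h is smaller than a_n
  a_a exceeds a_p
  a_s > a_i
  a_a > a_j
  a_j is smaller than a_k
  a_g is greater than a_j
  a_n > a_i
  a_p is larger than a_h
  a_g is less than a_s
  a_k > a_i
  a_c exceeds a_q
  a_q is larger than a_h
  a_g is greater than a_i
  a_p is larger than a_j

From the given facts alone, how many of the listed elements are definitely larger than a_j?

5

Directly above a_j: a_p, a_a, a_g, a_k.
One step further: a_s (5 so far).
No other element is forced above a_j by the given relations, so the count is 5.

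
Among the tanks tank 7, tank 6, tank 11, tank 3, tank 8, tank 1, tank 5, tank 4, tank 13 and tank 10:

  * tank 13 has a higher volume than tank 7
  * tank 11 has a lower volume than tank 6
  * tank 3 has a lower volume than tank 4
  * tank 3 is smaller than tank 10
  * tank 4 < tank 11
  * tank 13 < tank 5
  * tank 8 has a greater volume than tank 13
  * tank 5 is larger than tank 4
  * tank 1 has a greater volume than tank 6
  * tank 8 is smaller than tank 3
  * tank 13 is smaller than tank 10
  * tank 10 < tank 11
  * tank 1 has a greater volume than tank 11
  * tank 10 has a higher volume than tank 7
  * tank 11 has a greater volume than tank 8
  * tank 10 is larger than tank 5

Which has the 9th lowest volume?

tank 6

The consecutive relations fix a unique order: tank 7 < tank 13 < tank 8 < tank 3 < tank 4 < tank 5 < tank 10 < tank 11 < tank 6 < tank 1.
The 9th smallest is tank 6.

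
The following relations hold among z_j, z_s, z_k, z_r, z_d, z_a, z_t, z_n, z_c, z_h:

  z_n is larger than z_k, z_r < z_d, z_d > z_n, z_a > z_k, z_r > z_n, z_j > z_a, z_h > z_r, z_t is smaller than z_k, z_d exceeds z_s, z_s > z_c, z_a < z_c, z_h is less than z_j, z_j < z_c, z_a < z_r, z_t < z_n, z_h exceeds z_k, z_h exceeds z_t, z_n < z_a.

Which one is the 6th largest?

z_r

Chaining the given pairs: z_t < z_k < z_n < z_a < z_r < z_h < z_j < z_c < z_s < z_d.
Counting 6 from the largest end gives z_r.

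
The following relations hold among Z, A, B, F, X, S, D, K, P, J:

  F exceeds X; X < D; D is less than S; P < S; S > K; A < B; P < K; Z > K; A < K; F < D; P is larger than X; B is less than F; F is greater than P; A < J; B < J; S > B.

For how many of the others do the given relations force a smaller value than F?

4

From F the given relations immediately reach X, P, B.
From those, A — 4 in total.
Nothing else is reachable below F; 4 in all.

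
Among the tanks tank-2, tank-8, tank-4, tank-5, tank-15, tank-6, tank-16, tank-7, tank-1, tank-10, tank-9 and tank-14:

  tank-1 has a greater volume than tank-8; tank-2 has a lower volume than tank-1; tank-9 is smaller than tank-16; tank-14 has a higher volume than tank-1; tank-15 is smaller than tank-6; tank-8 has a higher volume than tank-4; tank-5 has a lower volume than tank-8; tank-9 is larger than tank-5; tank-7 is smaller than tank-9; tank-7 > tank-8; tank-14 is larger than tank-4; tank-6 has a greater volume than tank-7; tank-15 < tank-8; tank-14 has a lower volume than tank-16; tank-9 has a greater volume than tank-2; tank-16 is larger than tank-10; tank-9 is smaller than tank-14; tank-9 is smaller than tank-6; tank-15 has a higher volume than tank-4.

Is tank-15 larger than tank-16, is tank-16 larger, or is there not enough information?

tank-15 < tank-8 and tank-8 < tank-7 give tank-15 < tank-7.
Then tank-7 < tank-9 extends the chain to tank-9.
Then tank-9 < tank-14 extends the chain to tank-14.
Then tank-14 < tank-16 extends the chain to tank-16.
So tank-16 is larger.

tank-16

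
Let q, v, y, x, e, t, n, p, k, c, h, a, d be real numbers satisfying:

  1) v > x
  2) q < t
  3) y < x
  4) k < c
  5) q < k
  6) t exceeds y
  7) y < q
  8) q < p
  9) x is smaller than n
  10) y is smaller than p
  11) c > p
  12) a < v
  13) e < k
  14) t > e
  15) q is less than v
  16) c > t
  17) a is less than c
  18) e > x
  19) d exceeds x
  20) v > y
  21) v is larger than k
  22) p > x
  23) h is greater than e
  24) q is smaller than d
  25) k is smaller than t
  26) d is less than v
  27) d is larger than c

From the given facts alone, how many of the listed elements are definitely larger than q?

6

The elements the relations force above q are p, k, t, c, d, v — no chain reaches any other.
That is 6.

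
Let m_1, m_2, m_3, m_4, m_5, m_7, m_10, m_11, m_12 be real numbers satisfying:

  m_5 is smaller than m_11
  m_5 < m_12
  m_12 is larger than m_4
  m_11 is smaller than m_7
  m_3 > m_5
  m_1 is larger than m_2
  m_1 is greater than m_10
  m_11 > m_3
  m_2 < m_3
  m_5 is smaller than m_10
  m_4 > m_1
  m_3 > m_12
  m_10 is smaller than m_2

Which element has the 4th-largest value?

m_12

Chaining the given pairs: m_5 < m_10 < m_2 < m_1 < m_4 < m_12 < m_3 < m_11 < m_7.
The 4th largest is m_12.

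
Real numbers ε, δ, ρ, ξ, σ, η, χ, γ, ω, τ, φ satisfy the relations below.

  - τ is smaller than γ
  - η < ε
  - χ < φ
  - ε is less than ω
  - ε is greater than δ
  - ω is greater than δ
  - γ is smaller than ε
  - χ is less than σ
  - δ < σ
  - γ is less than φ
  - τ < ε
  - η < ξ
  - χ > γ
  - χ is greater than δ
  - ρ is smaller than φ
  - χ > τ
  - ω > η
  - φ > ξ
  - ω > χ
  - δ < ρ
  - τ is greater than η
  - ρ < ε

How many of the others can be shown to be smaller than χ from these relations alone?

4

The elements the relations force below χ are δ, η, τ, γ — no chain reaches any other.
That is 4.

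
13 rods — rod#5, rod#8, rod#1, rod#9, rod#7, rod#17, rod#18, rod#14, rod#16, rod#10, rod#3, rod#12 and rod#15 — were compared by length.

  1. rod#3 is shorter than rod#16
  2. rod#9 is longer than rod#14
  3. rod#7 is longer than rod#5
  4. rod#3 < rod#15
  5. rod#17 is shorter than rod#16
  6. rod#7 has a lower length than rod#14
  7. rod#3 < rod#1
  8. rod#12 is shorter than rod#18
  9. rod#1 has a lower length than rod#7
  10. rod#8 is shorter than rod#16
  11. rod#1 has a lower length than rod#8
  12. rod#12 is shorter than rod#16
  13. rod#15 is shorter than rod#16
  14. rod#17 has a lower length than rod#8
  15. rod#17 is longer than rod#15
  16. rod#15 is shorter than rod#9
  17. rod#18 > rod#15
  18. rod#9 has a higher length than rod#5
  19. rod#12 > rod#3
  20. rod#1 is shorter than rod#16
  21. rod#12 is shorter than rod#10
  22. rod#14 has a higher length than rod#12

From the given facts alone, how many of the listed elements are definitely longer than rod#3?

11

Directly above rod#3: rod#15, rod#12, rod#1, rod#16.
One step further: rod#10, rod#18, rod#7, rod#14, rod#9, rod#17, rod#8 (11 so far).
Nothing else is reachable above rod#3; 11 in all.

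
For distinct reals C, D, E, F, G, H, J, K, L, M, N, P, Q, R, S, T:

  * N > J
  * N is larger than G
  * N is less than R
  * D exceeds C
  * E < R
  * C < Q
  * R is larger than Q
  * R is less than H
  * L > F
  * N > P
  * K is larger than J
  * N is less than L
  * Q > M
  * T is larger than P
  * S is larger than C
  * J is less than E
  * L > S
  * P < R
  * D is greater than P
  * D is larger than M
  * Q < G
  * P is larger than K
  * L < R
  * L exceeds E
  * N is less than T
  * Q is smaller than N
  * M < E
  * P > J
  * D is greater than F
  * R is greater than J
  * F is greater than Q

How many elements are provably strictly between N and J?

2

The relations place J below N. An element lies strictly between them when it is forced above J and also forced below N.
Above J: {K, P, E, L, R, D, T, H}. Below N: {C, M, Q, K, P, G}.
Intersection: {K, P} — 2.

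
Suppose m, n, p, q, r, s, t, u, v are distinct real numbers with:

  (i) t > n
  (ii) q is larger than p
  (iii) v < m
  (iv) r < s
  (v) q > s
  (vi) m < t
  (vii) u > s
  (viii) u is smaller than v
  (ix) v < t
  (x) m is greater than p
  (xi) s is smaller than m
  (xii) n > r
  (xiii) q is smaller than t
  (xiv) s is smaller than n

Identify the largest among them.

Chaining downward from t: directly below it, v, q, m, n; then r, p, s, u.
That covers every other element, and nothing is given above t, so t is the largest.

t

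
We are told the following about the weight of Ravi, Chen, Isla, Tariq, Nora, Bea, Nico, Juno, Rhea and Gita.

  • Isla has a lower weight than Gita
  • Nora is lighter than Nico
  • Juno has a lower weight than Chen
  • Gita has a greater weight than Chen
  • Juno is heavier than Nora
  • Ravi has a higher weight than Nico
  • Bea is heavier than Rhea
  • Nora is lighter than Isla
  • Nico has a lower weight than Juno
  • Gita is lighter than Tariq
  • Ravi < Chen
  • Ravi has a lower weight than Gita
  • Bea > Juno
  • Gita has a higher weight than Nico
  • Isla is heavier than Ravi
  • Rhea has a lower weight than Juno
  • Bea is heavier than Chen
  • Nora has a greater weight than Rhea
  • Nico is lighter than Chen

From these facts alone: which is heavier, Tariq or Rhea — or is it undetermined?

Tariq

Chaining the given relations: Rhea < Nora < Nico < Juno < Chen < Gita < Tariq.
So Tariq is heavier.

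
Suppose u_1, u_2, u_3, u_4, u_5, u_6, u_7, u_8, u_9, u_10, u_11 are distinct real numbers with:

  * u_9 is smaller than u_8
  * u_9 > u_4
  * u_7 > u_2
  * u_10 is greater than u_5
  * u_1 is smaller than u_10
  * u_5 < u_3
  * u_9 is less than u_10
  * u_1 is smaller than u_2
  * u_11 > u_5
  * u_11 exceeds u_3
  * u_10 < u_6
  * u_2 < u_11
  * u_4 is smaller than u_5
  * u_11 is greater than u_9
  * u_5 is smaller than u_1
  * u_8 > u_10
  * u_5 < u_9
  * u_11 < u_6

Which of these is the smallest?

u_5 is not least since u_4 < u_5; u_1 is not least since u_5 < u_1; u_9 is not least since u_4 < u_9; u_2 is not least since u_1 < u_2; u_3 is not least since u_5 < u_3; u_11 is not least since u_2 < u_11; u_10 is not least since u_1 < u_10; u_8 is not least since u_9 < u_8; u_7 is not least since u_2 < u_7; u_6 is not least since u_10 < u_6.
Only u_4 has nothing below it, so u_4 is the smallest.

u_4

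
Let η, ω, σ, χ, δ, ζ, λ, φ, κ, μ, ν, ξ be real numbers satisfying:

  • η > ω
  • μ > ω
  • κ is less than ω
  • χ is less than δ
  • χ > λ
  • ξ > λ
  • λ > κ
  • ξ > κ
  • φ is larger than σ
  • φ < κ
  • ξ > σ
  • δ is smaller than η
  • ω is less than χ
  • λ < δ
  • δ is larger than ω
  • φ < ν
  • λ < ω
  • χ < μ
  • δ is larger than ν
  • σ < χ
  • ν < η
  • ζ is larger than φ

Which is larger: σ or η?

η

σ < φ and φ < κ give σ < κ.
Then κ < λ extends the chain to λ.
Then λ < ω extends the chain to ω.
Then ω < δ extends the chain to δ.
Then δ < η extends the chain to η.
So σ < η; η is the larger of the two.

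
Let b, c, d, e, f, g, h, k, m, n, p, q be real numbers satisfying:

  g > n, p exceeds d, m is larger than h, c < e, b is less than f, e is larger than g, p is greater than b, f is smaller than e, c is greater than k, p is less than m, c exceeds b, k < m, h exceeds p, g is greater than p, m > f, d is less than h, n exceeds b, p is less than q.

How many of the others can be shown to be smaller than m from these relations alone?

From m the given relations immediately reach p, k, f, h.
From those, b, d — 6 in total.
Nothing else is reachable below m; 6 in all.

6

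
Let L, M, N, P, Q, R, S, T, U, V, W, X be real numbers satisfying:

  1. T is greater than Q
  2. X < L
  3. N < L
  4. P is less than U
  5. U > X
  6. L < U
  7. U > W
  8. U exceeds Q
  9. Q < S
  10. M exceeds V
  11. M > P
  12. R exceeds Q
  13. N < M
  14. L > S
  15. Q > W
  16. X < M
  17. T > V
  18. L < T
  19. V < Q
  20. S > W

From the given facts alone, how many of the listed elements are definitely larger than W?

6

The elements the relations force above W are Q, R, S, L, U, T — no chain reaches any other.
That is 6.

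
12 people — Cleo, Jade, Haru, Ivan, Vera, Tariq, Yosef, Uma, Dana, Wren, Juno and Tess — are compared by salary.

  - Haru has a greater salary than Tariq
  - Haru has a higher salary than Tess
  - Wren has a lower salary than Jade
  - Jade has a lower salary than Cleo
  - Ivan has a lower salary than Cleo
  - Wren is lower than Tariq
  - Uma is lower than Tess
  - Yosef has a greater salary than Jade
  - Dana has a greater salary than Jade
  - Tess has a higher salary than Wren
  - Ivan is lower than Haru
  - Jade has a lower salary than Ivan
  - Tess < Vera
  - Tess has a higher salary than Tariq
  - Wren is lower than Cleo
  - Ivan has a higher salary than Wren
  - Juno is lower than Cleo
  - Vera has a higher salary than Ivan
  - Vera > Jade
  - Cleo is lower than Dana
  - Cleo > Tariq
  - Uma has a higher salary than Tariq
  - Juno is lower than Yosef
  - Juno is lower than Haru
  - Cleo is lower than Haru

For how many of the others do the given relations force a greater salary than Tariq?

From Tariq the given relations immediately reach Uma, Tess, Cleo, Haru.
From those, Dana, Vera — 6 in total.
No other element is forced above Tariq by the given relations, so the count is 6.

6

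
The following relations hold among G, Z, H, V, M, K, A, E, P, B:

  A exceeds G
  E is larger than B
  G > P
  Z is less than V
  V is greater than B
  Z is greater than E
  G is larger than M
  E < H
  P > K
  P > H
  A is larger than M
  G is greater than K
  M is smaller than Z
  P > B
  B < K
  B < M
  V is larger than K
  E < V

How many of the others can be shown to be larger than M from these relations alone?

From M the given relations immediately reach G, A, Z.
From those, V — 4 in total.
No other element is forced above M by the given relations, so the count is 4.

4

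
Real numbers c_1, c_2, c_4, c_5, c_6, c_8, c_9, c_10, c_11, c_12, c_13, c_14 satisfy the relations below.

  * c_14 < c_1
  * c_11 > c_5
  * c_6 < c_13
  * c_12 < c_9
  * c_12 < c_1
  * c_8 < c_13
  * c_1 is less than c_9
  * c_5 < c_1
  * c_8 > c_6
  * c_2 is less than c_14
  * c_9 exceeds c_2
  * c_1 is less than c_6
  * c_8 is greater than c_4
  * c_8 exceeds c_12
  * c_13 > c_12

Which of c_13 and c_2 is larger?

The relevant relations are c_2 < c_14; c_14 < c_1; c_1 < c_6; c_6 < c_8; c_8 < c_13.
Chaining these gives c_2 < c_14 < c_1 < c_6 < c_8 < c_13.
So c_2 < c_13; c_13 is the larger of the two.

c_13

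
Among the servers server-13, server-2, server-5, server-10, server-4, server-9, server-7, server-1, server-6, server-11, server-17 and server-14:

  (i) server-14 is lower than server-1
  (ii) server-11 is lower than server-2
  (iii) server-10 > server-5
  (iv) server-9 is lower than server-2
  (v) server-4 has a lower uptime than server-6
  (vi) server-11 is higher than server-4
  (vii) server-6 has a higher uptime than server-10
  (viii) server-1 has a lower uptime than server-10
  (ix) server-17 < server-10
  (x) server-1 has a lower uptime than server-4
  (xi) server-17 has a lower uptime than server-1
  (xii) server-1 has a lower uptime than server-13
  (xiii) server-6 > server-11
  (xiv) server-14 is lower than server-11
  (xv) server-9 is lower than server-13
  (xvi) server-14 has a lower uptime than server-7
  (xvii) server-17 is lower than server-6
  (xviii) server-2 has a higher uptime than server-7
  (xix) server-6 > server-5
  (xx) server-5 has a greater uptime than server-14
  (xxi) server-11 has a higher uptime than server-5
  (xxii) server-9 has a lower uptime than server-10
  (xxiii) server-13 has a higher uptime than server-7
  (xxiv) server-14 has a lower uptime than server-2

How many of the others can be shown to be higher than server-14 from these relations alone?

9

From server-14 the given relations immediately reach server-5, server-1, server-7, server-11, server-2.
From those, server-4, server-10, server-13, server-6 — 9 in total.
Nothing else is reachable above server-14; 9 in all.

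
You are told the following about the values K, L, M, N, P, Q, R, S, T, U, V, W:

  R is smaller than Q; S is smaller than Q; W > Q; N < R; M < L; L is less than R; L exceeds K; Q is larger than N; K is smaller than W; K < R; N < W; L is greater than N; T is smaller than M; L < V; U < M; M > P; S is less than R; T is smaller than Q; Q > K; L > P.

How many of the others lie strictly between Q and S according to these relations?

The relations place S below Q. An element lies strictly between them when it is forced above S and also forced below Q.
Above S: {R, W}. Below Q: {N, T, P, U, M, K, L, R}.
Intersection: {R} — 1.

1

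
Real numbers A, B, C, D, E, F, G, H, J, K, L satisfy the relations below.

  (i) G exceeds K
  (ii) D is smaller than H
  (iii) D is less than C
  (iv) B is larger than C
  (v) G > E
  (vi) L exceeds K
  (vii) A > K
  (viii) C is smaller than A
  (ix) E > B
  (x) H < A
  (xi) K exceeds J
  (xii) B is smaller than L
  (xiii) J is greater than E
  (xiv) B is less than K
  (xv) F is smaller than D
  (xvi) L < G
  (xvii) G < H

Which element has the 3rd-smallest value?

C

The consecutive relations fix a unique order: F < D < C < B < E < J < K < L < G < H < A.
Counting 3 from the smallest end gives C.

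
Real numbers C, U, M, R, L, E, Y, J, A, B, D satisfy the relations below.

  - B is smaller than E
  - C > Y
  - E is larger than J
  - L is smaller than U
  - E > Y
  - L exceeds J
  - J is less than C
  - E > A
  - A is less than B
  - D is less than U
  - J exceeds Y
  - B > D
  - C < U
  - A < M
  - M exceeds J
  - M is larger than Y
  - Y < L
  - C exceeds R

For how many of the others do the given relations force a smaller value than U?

The elements the relations force below U are Y, D, J, L, R, C — no chain reaches any other.
That is 6.

6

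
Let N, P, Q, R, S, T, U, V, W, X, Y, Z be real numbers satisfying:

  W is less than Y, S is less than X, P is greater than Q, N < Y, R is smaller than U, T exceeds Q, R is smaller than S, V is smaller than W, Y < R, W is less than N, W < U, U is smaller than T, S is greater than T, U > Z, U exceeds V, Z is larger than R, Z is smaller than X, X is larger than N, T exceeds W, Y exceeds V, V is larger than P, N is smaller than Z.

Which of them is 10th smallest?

Chaining the given pairs: Q < P < V < W < N < Y < R < Z < U < T < S < X.
Counting 10 from the smallest end gives T.

T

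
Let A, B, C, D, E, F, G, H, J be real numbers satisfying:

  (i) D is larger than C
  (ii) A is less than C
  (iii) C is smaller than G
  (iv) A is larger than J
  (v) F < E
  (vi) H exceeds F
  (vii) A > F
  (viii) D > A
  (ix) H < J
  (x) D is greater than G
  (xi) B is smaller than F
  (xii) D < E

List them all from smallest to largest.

B < F < H < J < A < C < G < D < E

Nothing is placed below B, so it is least; from there B < F; F < H; H < J; J < A; A < C; C < G; G < D; D < E, each given directly.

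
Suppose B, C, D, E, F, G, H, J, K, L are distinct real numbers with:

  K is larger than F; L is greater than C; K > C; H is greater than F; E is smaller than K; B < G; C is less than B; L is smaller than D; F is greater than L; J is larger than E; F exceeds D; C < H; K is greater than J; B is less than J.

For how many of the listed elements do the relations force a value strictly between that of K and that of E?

The relations place E below K. An element lies strictly between them when it is forced above E and also forced below K.
Above E: {J}. Below K: {C, L, B, D, J, F}.
Intersection: {J} — 1.

1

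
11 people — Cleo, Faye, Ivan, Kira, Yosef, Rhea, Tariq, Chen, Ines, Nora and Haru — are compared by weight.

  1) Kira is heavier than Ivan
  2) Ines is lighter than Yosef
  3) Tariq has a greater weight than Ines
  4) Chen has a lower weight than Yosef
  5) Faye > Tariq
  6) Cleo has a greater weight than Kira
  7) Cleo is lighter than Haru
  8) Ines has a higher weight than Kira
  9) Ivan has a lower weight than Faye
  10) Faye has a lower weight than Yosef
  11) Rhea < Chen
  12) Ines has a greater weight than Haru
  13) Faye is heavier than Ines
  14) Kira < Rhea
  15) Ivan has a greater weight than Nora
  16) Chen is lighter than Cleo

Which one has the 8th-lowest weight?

Ines

Piecing the relations together gives one ordering: Nora < Ivan < Kira < Rhea < Chen < Cleo < Haru < Ines < Tariq < Faye < Yosef.
The 8th smallest is Ines.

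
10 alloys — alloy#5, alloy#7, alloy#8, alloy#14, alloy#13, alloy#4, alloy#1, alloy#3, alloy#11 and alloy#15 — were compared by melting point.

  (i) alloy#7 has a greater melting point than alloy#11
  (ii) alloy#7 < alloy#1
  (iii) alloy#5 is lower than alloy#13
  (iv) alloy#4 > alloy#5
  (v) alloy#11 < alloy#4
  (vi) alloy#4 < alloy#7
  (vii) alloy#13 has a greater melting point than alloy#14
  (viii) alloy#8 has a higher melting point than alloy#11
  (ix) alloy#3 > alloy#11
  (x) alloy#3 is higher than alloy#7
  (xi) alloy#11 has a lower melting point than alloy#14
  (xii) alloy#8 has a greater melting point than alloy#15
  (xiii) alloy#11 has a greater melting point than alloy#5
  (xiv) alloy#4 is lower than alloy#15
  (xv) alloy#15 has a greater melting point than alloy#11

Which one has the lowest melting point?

alloy#5

Chaining upward from alloy#5: directly above it, alloy#11, alloy#4, alloy#13; then alloy#14, alloy#7, alloy#3, alloy#15, alloy#8; then alloy#1.
That covers every other element, and nothing is given below alloy#5, so alloy#5 is the lowest melting point.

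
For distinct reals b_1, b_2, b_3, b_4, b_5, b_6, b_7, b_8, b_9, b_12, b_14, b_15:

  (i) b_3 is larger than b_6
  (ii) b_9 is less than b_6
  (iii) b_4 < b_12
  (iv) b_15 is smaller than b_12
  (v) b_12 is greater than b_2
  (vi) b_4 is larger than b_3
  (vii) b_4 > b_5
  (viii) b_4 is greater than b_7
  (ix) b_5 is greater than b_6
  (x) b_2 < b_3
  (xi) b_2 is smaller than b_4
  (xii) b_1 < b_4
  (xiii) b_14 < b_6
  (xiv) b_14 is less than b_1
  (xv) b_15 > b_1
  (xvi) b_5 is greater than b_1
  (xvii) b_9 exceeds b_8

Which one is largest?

b_7 is not greatest since b_7 < b_4; b_14 is not greatest since b_14 < b_6; b_8 is not greatest since b_8 < b_9; b_9 is not greatest since b_9 < b_6; b_6 is not greatest since b_6 < b_5; b_2 is not greatest since b_2 < b_12; b_1 is not greatest since b_1 < b_15; b_3 is not greatest since b_3 < b_4; b_15 is not greatest since b_15 < b_12; b_5 is not greatest since b_5 < b_4; b_4 is not greatest since b_4 < b_12.
Only b_12 has nothing above it, so b_12 is the largest.

b_12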